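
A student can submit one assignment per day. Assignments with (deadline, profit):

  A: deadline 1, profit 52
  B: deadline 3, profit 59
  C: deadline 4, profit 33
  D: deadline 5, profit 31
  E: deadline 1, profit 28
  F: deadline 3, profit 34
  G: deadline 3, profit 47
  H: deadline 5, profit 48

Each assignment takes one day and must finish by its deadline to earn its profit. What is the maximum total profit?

Take jobs in profit order; each goes to the latest open slot no later than its deadline.
By profit: B(d3,59), A(d1,52), H(d5,48), G(d3,47), F(d3,34), C(d4,33), D(d5,31), E(d1,28)
B→slot 3; A→slot 1; H→slot 5; G→slot 2; F skipped; C→slot 4; D skipped; E skipped.
Profit = 52 + 47 + 59 + 33 + 48 = 239

239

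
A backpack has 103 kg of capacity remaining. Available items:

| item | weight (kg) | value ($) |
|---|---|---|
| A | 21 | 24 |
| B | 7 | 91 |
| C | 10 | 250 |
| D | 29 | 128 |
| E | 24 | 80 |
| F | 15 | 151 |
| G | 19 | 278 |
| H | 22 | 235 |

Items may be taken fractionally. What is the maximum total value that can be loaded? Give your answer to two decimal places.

1136.33

Sort by value per unit weight and fill in that order.
Order: C (250/10=25.00) > G (278/19=14.63) > B (91/7=13.00) > H (235/22=10.68) > F (151/15=10.07) > D (128/29=4.41) > E (80/24=3.33) > A (24/21=1.14)
Fill: take C (10 @ 250) → take G (19 @ 278) → take B (7 @ 91) → take H (22 @ 235) → take F (15 @ 151) → take D (29 @ 128) → take 1/24 of E → 3.33; 103/103 used.
Total value = 1136.33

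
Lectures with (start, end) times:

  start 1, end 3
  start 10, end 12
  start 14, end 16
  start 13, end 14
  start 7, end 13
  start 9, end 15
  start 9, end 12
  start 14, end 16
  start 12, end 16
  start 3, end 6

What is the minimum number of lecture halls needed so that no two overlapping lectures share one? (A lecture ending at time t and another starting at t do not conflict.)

4

Events (time:±→running): 1:+→1 3:-→0 3:+→1 6:-→0 7:+→1 9:+→2 9:+→3 10:+→4 … peak 4.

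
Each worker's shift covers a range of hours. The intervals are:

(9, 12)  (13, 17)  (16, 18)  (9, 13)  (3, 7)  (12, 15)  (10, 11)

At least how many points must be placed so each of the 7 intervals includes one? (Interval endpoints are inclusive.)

4

Process intervals by earliest right end; each time one isn't hit yet, stab at its right endpoint.
Sorted: [3,7] [10,11] [9,12] [9,13] [12,15] [13,17] [16,18]
{[3,7]} hit by 7; {[10,11],[9,12],[9,13]} hit by 11; {[12,15],[13,17]} hit by 15; {[16,18]} hit by 18.
Points: 7, 11, 15, 18 (4 total).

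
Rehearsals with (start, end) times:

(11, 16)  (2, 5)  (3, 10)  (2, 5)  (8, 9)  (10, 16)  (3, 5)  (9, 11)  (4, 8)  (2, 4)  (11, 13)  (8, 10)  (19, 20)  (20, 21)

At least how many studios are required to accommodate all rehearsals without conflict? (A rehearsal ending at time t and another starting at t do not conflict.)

starts: [2, 2, 2, 3, 3, 4, 8, 8, 9, 10, 11, 11, 19, 20]
ends:   [4, 5, 5, 5, 8, 9, 10, 10, 11, 13, 16, 16, 20, 21]
s2→1 s2→2 s2→3 s3→4 s3→5  — peak 5.

5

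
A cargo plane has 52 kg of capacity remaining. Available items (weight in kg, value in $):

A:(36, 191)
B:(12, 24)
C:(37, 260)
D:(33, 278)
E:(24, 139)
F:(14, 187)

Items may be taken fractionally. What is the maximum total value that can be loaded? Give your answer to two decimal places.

Sort by value per unit weight and fill in that order.
Order: F (187/14=13.36) > D (278/33=8.42) > C (260/37=7.03) > E (139/24=5.79) > A (191/36=5.31) > B (24/12=2.00)
Fill: take F (14 @ 187) → take D (33 @ 278) → take 5/37 of C → 35.14; 52/52 used.
Total value = 500.14

500.14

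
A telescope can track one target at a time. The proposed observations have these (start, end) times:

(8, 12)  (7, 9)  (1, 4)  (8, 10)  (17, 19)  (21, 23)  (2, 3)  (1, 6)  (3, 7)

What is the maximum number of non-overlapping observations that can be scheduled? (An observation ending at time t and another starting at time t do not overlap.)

5

Greedy by earliest finish: after sorting by end time, pick each interval compatible with the last pick.
By end time: (2,3), (1,4), (1,6), (3,7), (7,9), (8,10), (8,12), (17,19), (21,23).
Pick (2,3); next start ≥ 3 → (3,7); next start ≥ 7 → (7,9); next start ≥ 9 → (17,19); next start ≥ 19 → (21,23).
Selected 5 observations.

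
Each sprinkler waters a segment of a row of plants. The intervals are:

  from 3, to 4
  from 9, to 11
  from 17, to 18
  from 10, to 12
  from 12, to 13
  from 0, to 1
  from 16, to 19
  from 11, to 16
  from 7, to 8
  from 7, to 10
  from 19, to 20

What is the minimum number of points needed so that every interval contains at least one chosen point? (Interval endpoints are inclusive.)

Sort by right endpoint; whenever an interval is uncovered, place a point at its right end.
Sorted: [0,1] [3,4] [7,8] [7,10] [9,11] [10,12] [12,13] [11,16] [17,18] [16,19] [19,20]
{[0,1]} hit by 1; {[3,4]} hit by 4; {[7,8],[7,10]} hit by 8; {[9,11],[10,12]} hit by 11; {[12,13],[11,16]} hit by 13; {[17,18],[16,19]} hit by 18; {[19,20]} hit by 20.
Points: 1, 4, 8, 11, 13, 18, 20 (7 total).

7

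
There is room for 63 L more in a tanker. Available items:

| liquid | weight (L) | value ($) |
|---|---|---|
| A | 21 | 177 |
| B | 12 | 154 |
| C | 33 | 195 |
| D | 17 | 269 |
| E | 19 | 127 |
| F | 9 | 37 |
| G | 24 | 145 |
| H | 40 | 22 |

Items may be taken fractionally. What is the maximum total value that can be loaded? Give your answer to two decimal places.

Greedy by value/weight ratio, highest first.
Order: D (269/17=15.82) > B (154/12=12.83) > A (177/21=8.43) > E (127/19=6.68) > G (145/24=6.04) > C (195/33=5.91) > F (37/9=4.11) > H (22/40=0.55)
Fill: take D (17 @ 269) → take B (12 @ 154) → take A (21 @ 177) → take 13/19 of E → 86.89; 63/63 used.
Total value = 686.89

686.89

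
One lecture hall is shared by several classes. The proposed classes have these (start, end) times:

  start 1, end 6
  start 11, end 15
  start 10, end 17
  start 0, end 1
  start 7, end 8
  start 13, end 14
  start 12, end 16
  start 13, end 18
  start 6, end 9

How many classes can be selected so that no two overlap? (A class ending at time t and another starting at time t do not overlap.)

By end time: (0,1), (1,6), (7,8), (6,9), (13,14), (11,15), (12,16), (10,17), (13,18).
Pick (0,1); next start ≥ 1 → (1,6); next start ≥ 6 → (7,8); next start ≥ 8 → (13,14).
Selected 4 classes.

4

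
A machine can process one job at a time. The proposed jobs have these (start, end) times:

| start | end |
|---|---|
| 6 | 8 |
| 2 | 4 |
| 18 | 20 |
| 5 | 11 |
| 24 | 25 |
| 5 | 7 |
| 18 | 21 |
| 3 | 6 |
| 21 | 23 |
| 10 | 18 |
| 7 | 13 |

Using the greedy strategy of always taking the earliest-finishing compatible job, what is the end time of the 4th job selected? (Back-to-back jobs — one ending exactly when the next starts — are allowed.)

Sort by end time and greedily take each interval whose start is ≥ the last chosen end.
Sorted by end: (2,4)  (3,6)  (5,7)  (6,8)  (5,11)  (7,13)  (10,18)  (18,20)  (18,21)  (21,23)  (24,25)
take (2,4); skip (3,6); take (5,7); skip (6,8); skip (5,11); take (7,13); take (18,20); take (21,23); take (24,25).
Selected: (2,4) (5,7) (7,13) (18,20) (21,23) (24,25)

20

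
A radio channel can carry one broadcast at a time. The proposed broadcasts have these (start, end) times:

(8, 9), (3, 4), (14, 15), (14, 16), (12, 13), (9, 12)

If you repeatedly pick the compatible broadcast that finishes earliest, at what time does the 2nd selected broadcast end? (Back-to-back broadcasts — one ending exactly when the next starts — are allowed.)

9

Greedy by earliest finish: after sorting by end time, pick each interval compatible with the last pick.
Sorted by end: (3,4)  (8,9)  (9,12)  (12,13)  (14,15)  (14,16)
take (3,4); take (8,9); take (9,12); take (12,13); take (14,15).
Selected: (3,4) (8,9) (9,12) (12,13) (14,15)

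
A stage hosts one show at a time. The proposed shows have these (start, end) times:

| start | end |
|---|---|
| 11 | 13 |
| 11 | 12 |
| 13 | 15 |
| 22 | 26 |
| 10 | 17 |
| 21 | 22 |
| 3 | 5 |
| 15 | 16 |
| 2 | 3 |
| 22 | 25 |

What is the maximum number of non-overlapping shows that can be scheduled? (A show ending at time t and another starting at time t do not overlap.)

7

By end time: (2,3), (3,5), (11,12), (11,13), (13,15), (15,16), (10,17), (21,22), (22,25), (22,26).
Pick (2,3); next start ≥ 3 → (3,5); next start ≥ 5 → (11,12); next start ≥ 12 → (13,15); next start ≥ 15 → (15,16); next start ≥ 16 → (21,22); next start ≥ 22 → (22,25).
Selected 7 shows.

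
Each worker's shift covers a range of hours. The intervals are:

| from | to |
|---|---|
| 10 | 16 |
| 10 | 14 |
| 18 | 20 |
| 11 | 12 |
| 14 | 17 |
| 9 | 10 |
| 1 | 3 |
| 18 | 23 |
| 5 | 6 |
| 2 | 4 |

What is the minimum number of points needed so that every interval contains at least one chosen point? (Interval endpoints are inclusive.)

By right end: [1,3]  [2,4]  [5,6]  [9,10]  [11,12]  [10,14]  [10,16]  [14,17]  [18,20]  [18,23]
[1,3] uncovered → point at 3; [5,6] uncovered → point at 6; [9,10] uncovered → point at 10; [11,12] uncovered → point at 12; [14,17] uncovered → point at 17; [18,20] uncovered → point at 20.
Points: 3, 6, 10, 12, 17, 20 (6 total).

6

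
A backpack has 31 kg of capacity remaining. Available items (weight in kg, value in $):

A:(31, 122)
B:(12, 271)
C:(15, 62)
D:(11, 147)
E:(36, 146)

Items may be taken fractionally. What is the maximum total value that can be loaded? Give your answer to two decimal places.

Order: B (271/12=22.58) > D (147/11=13.36) > C (62/15=4.13) > E (146/36=4.06) > A (122/31=3.94)
Fill: take B (12 @ 271) → take D (11 @ 147) → take 8/15 of C → 33.07; 31/31 used.
Total value = 451.07

451.07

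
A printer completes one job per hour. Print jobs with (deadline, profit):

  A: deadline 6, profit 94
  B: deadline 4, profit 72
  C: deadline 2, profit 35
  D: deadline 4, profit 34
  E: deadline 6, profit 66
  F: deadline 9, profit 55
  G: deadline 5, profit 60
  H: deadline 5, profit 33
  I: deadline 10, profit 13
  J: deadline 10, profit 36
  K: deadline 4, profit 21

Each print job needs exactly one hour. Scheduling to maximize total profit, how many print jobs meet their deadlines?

Take jobs in profit order; each goes to the latest open slot no later than its deadline.
By profit: A(d6,94), B(d4,72), E(d6,66), G(d5,60), F(d9,55), J(d10,36), C(d2,35), D(d4,34), H(d5,33), K(d4,21), I(d10,13)
A→slot 6; B→slot 4; E→slot 5; G→slot 3; F→slot 9; J→slot 10; C→slot 2; D→slot 1; H skipped; K skipped; I→slot 8.
9 of 11 scheduled.

9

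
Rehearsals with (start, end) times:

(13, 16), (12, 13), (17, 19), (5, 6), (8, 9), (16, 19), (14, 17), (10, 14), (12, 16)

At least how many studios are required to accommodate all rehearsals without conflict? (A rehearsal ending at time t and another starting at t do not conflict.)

3

starts: [5, 8, 10, 12, 12, 13, 14, 16, 17]
ends:   [6, 9, 13, 14, 16, 16, 17, 19, 19]
s5→1 e6→0 s8→1 e9→0 s10→1 s12→2 s12→3  — peak 3.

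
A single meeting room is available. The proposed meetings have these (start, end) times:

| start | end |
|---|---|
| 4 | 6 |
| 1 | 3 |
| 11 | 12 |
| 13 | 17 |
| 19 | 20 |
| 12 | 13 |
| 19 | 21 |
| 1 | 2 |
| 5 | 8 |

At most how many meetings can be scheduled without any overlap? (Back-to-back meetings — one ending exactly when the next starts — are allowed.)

Greedy by earliest finish: after sorting by end time, pick each interval compatible with the last pick.
By end time: (1,2), (1,3), (4,6), (5,8), (11,12), (12,13), (13,17), (19,20), (19,21).
Pick (1,2); next start ≥ 2 → (4,6); next start ≥ 6 → (11,12); next start ≥ 12 → (12,13); next start ≥ 13 → (13,17); next start ≥ 17 → (19,20).
Selected 6 meetings.

6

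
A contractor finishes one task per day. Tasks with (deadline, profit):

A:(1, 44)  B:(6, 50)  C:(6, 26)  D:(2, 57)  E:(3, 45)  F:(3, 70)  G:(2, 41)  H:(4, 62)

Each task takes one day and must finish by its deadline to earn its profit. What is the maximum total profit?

Sort by profit descending; place each in the latest free slot ≤ its deadline.
Profit order: F=70 H=62 D=57 B=50 E=45 A=44 G=41 C=26
Assign: F→slot 3, H→slot 4, D→slot 2, B→slot 6, E→slot 1, A skipped, G skipped, C→slot 5.
Slots: [1:E] [2:D] [3:F] [4:H] [5:C] [6:B]
Profit = 45 + 57 + 70 + 62 + 26 + 50 = 310

310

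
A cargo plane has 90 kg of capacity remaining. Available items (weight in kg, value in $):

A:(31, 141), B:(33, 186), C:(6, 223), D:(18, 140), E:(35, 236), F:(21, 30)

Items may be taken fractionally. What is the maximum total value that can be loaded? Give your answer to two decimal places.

773.73

Order: C (223/6=37.17) > D (140/18=7.78) > E (236/35=6.74) > B (186/33=5.64) > A (141/31=4.55) > F (30/21=1.43)
Fill: take C (6 @ 223) → take D (18 @ 140) → take E (35 @ 236) → take 31/33 of B → 174.73; 90/90 used.
Total value = 773.73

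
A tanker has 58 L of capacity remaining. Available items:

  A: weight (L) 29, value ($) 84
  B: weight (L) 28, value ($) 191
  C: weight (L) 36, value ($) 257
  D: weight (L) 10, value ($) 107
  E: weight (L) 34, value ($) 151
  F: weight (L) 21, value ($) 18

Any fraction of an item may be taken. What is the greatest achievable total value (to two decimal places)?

Sort by value per unit weight and fill in that order.
Ratios (sorted): D 10.70, C 7.14, B 6.82, E 4.44, A 2.90, F 0.86
take D (10 @ 107); take C (36 @ 257); take 12/28 of B → 81.86. Capacity used 58/58.
Total value = 445.86

445.86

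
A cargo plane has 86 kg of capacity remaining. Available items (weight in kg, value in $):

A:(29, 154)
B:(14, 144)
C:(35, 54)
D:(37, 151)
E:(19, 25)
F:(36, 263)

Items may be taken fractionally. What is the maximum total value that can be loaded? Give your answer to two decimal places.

Greedy by value/weight ratio, highest first.
Order: B (144/14=10.29) > F (263/36=7.31) > A (154/29=5.31) > D (151/37=4.08) > C (54/35=1.54) > E (25/19=1.32)
Fill: take B (14 @ 144) → take F (36 @ 263) → take A (29 @ 154) → take 7/37 of D → 28.57; 86/86 used.
Total value = 589.57

589.57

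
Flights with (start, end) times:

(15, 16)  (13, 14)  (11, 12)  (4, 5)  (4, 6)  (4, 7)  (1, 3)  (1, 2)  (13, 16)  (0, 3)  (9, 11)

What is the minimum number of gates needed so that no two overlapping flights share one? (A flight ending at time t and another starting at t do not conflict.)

3

Events (time:±→running): 0:+→1 1:+→2 1:+→3 … peak 3.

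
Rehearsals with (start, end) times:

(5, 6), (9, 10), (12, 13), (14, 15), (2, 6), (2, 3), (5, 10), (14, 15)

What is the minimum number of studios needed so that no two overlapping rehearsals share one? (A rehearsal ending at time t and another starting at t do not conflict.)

3

Count concurrent intervals with a sweep; the peak is the room count.
starts: [2, 2, 5, 5, 9, 12, 14, 14]
ends:   [3, 6, 6, 10, 10, 13, 15, 15]
s2→1 s2→2 e3→1 s5→2 s5→3  — peak 3.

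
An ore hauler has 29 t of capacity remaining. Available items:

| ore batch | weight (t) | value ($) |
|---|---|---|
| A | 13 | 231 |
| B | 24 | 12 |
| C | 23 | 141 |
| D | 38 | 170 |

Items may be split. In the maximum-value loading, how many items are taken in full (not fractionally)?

1

Ratios (sorted): A 17.77, C 6.13, D 4.47, B 0.50
take A (13 @ 231); take 16/23 of C → 98.09. Capacity used 29/29.
1 item(s) taken whole; one partial (take 16/23 of C).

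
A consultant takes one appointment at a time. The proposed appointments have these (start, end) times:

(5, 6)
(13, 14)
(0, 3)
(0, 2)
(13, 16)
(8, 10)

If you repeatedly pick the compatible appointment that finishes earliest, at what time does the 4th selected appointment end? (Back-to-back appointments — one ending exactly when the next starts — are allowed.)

Greedy by earliest finish: after sorting by end time, pick each interval compatible with the last pick.
Sorted by end: (0,2)  (0,3)  (5,6)  (8,10)  (13,14)  (13,16)
take (0,2); skip (0,3); take (5,6); take (8,10); take (13,14); skip (13,16).
Selected: (0,2) (5,6) (8,10) (13,14)

14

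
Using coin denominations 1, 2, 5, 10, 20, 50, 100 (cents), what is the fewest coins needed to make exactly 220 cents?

220 = 2×100 + 1×20
Total coins = 2 + 1 = 3

3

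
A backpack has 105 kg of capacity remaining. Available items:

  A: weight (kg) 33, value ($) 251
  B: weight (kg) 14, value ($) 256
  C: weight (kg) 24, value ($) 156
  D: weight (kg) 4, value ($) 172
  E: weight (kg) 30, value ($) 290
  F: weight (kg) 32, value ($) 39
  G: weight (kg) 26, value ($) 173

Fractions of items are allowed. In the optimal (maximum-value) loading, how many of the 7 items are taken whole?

Order: D (172/4=43.00) > B (256/14=18.29) > E (290/30=9.67) > A (251/33=7.61) > G (173/26=6.65) > C (156/24=6.50) > F (39/32=1.22)
Fill: take D (4 @ 172) → take B (14 @ 256) → take E (30 @ 290) → take A (33 @ 251) → take 24/26 of G → 159.69; 105/105 used.
4 item(s) taken whole; one partial (take 24/26 of G).

4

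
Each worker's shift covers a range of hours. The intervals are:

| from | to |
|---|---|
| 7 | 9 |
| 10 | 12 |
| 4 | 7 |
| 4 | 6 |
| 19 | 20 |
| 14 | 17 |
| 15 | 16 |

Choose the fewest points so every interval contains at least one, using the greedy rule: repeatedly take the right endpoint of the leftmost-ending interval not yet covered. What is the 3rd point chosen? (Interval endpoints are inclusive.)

By right end: [4,6]  [4,7]  [7,9]  [10,12]  [15,16]  [14,17]  [19,20]
[4,6] uncovered → point at 6; [7,9] uncovered → point at 9; [10,12] uncovered → point at 12; [15,16] uncovered → point at 16; [19,20] uncovered → point at 20.
Points: 6, 9, 12, 16, 20 (5 total).

12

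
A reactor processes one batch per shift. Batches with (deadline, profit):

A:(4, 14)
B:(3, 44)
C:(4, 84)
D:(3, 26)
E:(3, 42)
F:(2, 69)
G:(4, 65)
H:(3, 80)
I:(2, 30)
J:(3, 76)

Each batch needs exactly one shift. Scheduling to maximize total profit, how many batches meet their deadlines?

4

By profit: C(d4,84), H(d3,80), J(d3,76), F(d2,69), G(d4,65), B(d3,44), E(d3,42), I(d2,30), D(d3,26), A(d4,14)
C→slot 4; H→slot 3; J→slot 2; F→slot 1; G skipped; B skipped; E skipped; I skipped; D skipped; A skipped.
4 of 10 scheduled.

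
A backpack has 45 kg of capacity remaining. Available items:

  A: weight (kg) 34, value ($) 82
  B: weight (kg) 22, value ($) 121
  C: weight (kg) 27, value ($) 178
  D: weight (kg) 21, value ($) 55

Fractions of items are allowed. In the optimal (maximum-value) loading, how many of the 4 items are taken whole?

1

Order: C (178/27=6.59) > B (121/22=5.50) > D (55/21=2.62) > A (82/34=2.41)
Fill: take C (27 @ 178) → take 18/22 of B → 99.00; 45/45 used.
1 item(s) taken whole; one partial (take 18/22 of B).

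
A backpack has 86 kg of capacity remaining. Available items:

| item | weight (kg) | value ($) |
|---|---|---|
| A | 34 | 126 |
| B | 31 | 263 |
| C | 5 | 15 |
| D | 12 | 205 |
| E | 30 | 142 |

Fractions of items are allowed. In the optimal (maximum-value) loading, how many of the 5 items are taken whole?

3

Greedy by value/weight ratio, highest first.
Order: D (205/12=17.08) > B (263/31=8.48) > E (142/30=4.73) > A (126/34=3.71) > C (15/5=3.00)
Fill: take D (12 @ 205) → take B (31 @ 263) → take E (30 @ 142) → take 13/34 of A → 48.18; 86/86 used.
3 item(s) taken whole; one partial (take 13/34 of A).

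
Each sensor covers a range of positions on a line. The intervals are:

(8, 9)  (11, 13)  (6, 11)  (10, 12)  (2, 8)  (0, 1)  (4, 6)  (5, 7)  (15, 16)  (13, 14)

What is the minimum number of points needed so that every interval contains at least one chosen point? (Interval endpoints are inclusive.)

Process intervals by earliest right end; each time one isn't hit yet, stab at its right endpoint.
By right end: [0,1]  [4,6]  [5,7]  [2,8]  [8,9]  [6,11]  [10,12]  [11,13]  [13,14]  [15,16]
[0,1] uncovered → point at 1; [4,6] uncovered → point at 6; [8,9] uncovered → point at 9; [10,12] uncovered → point at 12; [13,14] uncovered → point at 14; [15,16] uncovered → point at 16.
Points: 1, 6, 9, 12, 14, 16 (6 total).

6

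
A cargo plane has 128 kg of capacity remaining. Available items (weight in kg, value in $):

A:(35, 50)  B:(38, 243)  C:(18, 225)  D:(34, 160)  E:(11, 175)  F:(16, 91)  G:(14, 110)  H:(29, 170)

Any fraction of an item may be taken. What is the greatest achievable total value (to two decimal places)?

1023.41

Greedy by value/weight ratio, highest first.
Ratios (sorted): E 15.91, C 12.50, G 7.86, B 6.39, H 5.86, F 5.69, D 4.71, A 1.43
take E (11 @ 175); take C (18 @ 225); take G (14 @ 110); take B (38 @ 243); take H (29 @ 170); take F (16 @ 91); take 2/34 of D → 9.41. Capacity used 128/128.
Total value = 1023.41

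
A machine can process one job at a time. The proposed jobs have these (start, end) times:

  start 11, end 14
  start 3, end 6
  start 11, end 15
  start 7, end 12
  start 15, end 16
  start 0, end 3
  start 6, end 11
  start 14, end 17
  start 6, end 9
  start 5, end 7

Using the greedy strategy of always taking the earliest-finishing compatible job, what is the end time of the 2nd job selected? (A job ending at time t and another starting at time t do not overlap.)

6

Sorted by end: (0,3)  (3,6)  (5,7)  (6,9)  (6,11)  (7,12)  (11,14)  (11,15)  (15,16)  (14,17)
take (0,3); take (3,6); skip (5,7); take (6,9); skip (6,11); take (11,14); skip (11,15); take (15,16).
Selected: (0,3) (3,6) (6,9) (11,14) (15,16)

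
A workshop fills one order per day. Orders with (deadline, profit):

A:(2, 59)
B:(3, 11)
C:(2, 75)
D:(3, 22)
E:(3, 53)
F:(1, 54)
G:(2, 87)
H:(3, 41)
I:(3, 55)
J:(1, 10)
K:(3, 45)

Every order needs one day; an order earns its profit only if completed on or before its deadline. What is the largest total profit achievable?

By profit: G(d2,87), C(d2,75), A(d2,59), I(d3,55), F(d1,54), E(d3,53), K(d3,45), H(d3,41), D(d3,22), B(d3,11), J(d1,10)
G→slot 2; C→slot 1; A skipped; I→slot 3; F skipped; E skipped; K skipped; H skipped; D skipped; B skipped; J skipped.
Profit = 75 + 87 + 55 = 217

217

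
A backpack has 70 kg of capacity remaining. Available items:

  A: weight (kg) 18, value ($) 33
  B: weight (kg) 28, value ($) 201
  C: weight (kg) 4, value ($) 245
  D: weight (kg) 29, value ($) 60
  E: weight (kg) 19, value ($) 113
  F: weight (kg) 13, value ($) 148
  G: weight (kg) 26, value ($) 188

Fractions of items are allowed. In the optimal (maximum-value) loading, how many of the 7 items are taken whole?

3

Ratios (sorted): C 61.25, F 11.38, G 7.23, B 7.18, E 5.95, D 2.07, A 1.83
take C (4 @ 245); take F (13 @ 148); take G (26 @ 188); take 27/28 of B → 193.82. Capacity used 70/70.
3 item(s) taken whole; one partial (take 27/28 of B).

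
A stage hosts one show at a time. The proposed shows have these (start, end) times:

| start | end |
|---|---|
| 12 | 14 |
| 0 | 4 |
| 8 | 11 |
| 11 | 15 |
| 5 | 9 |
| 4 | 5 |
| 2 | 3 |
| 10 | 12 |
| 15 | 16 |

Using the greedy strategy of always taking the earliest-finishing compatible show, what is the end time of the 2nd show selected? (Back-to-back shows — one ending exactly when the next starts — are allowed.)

5

Sorted by end: (2,3)  (0,4)  (4,5)  (5,9)  (8,11)  (10,12)  (12,14)  (11,15)  (15,16)
take (2,3); skip (0,4); take (4,5); take (5,9); take (10,12); take (12,14); take (15,16).
Selected: (2,3) (4,5) (5,9) (10,12) (12,14) (15,16)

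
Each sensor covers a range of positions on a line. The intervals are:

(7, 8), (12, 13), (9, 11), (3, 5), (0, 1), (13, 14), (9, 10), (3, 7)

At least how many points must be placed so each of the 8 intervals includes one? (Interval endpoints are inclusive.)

5

Process intervals by earliest right end; each time one isn't hit yet, stab at its right endpoint.
By right end: [0,1]  [3,5]  [3,7]  [7,8]  [9,10]  [9,11]  [12,13]  [13,14]
[0,1] uncovered → point at 1; [3,5] uncovered → point at 5; [7,8] uncovered → point at 8; [9,10] uncovered → point at 10; [12,13] uncovered → point at 13.
Points: 1, 5, 8, 10, 13 (5 total).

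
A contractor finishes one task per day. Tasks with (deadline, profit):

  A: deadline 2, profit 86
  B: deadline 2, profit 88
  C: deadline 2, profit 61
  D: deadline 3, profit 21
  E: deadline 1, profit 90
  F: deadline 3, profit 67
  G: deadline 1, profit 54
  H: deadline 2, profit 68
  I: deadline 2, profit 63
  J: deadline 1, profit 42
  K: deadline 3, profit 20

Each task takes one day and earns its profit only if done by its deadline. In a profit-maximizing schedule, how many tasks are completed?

Take jobs in profit order; each goes to the latest open slot no later than its deadline.
By profit: E(d1,90), B(d2,88), A(d2,86), H(d2,68), F(d3,67), I(d2,63), C(d2,61), G(d1,54), J(d1,42), D(d3,21), K(d3,20)
E→slot 1; B→slot 2; A skipped; H skipped; F→slot 3; I skipped; C skipped; G skipped; J skipped; D skipped; K skipped.
3 of 11 scheduled.

3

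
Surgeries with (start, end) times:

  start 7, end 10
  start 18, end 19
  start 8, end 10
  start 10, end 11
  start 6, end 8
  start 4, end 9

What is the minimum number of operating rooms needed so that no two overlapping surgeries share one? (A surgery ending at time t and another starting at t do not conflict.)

Count concurrent intervals with a sweep; the peak is the room count.
starts: [4, 6, 7, 8, 10, 18]
ends:   [8, 9, 10, 10, 11, 19]
s4→1 s6→2 s7→3  — peak 3.

3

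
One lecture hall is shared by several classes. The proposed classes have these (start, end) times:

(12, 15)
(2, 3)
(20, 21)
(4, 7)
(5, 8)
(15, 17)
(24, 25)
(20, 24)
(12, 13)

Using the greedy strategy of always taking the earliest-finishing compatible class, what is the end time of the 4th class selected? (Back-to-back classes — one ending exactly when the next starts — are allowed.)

17

Sorted by end: (2,3)  (4,7)  (5,8)  (12,13)  (12,15)  (15,17)  (20,21)  (20,24)  (24,25)
take (2,3); take (4,7); take (12,13); skip (12,15); take (15,17); take (20,21); take (24,25).
Selected: (2,3) (4,7) (12,13) (15,17) (20,21) (24,25)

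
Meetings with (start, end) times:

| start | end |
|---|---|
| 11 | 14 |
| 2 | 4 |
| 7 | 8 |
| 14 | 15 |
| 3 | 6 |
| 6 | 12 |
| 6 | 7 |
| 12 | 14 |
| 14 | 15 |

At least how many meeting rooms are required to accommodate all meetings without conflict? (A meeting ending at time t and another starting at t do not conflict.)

The answer is the maximum number of intervals overlapping at any instant.
Events (time:±→running): 2:+→1 3:+→2 … peak 2.

2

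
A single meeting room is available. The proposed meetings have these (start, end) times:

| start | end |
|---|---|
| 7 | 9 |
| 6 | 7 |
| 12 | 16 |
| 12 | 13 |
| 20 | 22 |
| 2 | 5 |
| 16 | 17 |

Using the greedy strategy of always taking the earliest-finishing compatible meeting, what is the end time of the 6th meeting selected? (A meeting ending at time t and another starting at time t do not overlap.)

Sorted by end: (2,5)  (6,7)  (7,9)  (12,13)  (12,16)  (16,17)  (20,22)
take (2,5); take (6,7); take (7,9); take (12,13); take (16,17); take (20,22).
Selected: (2,5) (6,7) (7,9) (12,13) (16,17) (20,22)

22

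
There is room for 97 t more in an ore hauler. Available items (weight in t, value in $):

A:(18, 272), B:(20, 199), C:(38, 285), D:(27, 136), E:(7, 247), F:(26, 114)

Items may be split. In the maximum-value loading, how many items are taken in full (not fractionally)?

Sort by value per unit weight and fill in that order.
Ratios (sorted): E 35.29, A 15.11, B 9.95, C 7.50, D 5.04, F 4.38
take E (7 @ 247); take A (18 @ 272); take B (20 @ 199); take C (38 @ 285); take 14/27 of D → 70.52. Capacity used 97/97.
4 item(s) taken whole; one partial (take 14/27 of D).

4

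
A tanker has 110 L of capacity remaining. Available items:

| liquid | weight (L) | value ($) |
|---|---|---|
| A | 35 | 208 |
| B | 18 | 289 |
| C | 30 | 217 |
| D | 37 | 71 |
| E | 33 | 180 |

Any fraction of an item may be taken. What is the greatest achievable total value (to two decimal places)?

Ratios (sorted): B 16.06, C 7.23, A 5.94, E 5.45, D 1.92
take B (18 @ 289); take C (30 @ 217); take A (35 @ 208); take 27/33 of E → 147.27. Capacity used 110/110.
Total value = 861.27

861.27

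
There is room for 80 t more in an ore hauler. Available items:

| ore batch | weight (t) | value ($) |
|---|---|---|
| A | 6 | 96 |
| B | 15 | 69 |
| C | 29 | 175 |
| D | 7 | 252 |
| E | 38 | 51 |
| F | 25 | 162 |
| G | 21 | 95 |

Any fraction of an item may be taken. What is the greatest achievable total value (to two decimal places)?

Greedy by value/weight ratio, highest first.
Order: D (252/7=36.00) > A (96/6=16.00) > F (162/25=6.48) > C (175/29=6.03) > B (69/15=4.60) > G (95/21=4.52) > E (51/38=1.34)
Fill: take D (7 @ 252) → take A (6 @ 96) → take F (25 @ 162) → take C (29 @ 175) → take 13/15 of B → 59.80; 80/80 used.
Total value = 744.80

744.80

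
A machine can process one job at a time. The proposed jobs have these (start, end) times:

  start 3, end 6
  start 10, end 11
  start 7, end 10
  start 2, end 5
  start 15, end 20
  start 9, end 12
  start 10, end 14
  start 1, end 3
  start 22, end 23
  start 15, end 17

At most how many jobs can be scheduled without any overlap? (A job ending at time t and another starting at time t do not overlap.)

Sort by end time and greedily take each interval whose start is ≥ the last chosen end.
By end time: (1,3), (2,5), (3,6), (7,10), (10,11), (9,12), (10,14), (15,17), (15,20), (22,23).
Pick (1,3); next start ≥ 3 → (3,6); next start ≥ 6 → (7,10); next start ≥ 10 → (10,11); next start ≥ 11 → (15,17); next start ≥ 17 → (22,23).
Selected 6 jobs.

6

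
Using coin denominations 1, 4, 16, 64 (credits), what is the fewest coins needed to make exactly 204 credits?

6

204 = 3×64 + 3×4
Total coins = 3 + 3 = 6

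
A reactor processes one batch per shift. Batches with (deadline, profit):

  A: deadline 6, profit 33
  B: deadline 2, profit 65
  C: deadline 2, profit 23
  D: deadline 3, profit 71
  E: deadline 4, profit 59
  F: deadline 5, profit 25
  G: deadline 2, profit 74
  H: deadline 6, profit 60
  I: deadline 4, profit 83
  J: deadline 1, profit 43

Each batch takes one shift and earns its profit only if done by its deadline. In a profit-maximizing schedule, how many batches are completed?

By profit: I(d4,83), G(d2,74), D(d3,71), B(d2,65), H(d6,60), E(d4,59), J(d1,43), A(d6,33), F(d5,25), C(d2,23)
I→slot 4; G→slot 2; D→slot 3; B→slot 1; H→slot 6; E skipped; J skipped; A→slot 5; F skipped; C skipped.
6 of 10 scheduled.

6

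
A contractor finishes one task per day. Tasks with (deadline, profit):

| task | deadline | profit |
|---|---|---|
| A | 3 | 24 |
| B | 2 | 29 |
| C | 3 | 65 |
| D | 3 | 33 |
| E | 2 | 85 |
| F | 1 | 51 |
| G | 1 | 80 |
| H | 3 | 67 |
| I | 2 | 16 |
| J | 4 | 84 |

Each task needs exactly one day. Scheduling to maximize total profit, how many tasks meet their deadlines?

4

Take jobs in profit order; each goes to the latest open slot no later than its deadline.
Profit order: E=85 J=84 G=80 H=67 C=65 F=51 D=33 B=29 A=24 I=16
Assign: E→slot 2, J→slot 4, G→slot 1, H→slot 3, C skipped, F skipped, D skipped, B skipped, A skipped, I skipped.
Slots: [1:G] [2:E] [3:H] [4:J]
4 of 10 scheduled.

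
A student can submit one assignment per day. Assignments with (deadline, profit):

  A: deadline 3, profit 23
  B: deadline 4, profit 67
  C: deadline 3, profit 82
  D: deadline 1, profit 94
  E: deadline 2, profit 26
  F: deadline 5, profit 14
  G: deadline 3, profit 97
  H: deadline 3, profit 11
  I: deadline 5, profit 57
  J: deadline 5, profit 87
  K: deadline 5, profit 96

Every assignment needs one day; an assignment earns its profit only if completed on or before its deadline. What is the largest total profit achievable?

456

Take jobs in profit order; each goes to the latest open slot no later than its deadline.
By profit: G(d3,97), K(d5,96), D(d1,94), J(d5,87), C(d3,82), B(d4,67), I(d5,57), E(d2,26), A(d3,23), F(d5,14), H(d3,11)
G→slot 3; K→slot 5; D→slot 1; J→slot 4; C→slot 2; B skipped; I skipped; E skipped; A skipped; F skipped; H skipped.
Profit = 94 + 82 + 97 + 87 + 96 = 456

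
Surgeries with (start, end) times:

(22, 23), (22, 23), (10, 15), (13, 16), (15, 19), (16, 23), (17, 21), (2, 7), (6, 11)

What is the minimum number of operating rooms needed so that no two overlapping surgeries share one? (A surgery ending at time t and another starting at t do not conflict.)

Count concurrent intervals with a sweep; the peak is the room count.
starts: [2, 6, 10, 13, 15, 16, 17, 22, 22]
ends:   [7, 11, 15, 16, 19, 21, 23, 23, 23]
s2→1 s6→2 e7→1 s10→2 e11→1 s13→2 e15→1 s15→2 e16→1 s16→2 s17→3  — peak 3.

3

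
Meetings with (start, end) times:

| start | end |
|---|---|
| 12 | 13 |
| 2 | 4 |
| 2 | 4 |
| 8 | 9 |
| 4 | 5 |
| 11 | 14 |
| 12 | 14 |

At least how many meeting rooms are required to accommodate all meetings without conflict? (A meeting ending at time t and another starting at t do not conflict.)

starts: [2, 2, 4, 8, 11, 12, 12]
ends:   [4, 4, 5, 9, 13, 14, 14]
s2→1 s2→2 e4→1 e4→0 s4→1 e5→0 s8→1 e9→0 s11→1 s12→2 s12→3  — peak 3.

3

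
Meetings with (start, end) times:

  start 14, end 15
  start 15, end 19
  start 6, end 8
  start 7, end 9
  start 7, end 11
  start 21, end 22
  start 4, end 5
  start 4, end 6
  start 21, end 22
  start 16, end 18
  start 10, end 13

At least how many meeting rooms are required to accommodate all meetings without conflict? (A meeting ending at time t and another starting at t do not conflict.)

The answer is the maximum number of intervals overlapping at any instant.
starts: [4, 4, 6, 7, 7, 10, 14, 15, 16, 21, 21]
ends:   [5, 6, 8, 9, 11, 13, 15, 18, 19, 22, 22]
s4→1 s4→2 e5→1 e6→0 s6→1 s7→2 s7→3  — peak 3.

3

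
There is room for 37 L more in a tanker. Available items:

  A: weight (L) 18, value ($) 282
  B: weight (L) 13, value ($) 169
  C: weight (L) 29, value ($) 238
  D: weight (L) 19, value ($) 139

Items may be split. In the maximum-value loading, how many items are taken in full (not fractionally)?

Sort by value per unit weight and fill in that order.
Order: A (282/18=15.67) > B (169/13=13.00) > C (238/29=8.21) > D (139/19=7.32)
Fill: take A (18 @ 282) → take B (13 @ 169) → take 6/29 of C → 49.24; 37/37 used.
2 item(s) taken whole; one partial (take 6/29 of C).

2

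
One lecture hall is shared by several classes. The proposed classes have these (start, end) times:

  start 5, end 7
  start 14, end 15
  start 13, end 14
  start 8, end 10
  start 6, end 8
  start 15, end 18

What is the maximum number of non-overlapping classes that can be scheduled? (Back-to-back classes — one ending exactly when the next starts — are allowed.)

Sort by end time and greedily take each interval whose start is ≥ the last chosen end.
Sorted by end: (5,7)  (6,8)  (8,10)  (13,14)  (14,15)  (15,18)
take (5,7); skip (6,8); take (8,10); take (13,14); take (14,15); take (15,18).
Selected 5 classes.

5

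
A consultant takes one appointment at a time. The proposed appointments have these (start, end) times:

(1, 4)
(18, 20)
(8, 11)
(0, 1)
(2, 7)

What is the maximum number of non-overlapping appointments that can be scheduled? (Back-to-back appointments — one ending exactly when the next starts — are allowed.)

4

By end time: (0,1), (1,4), (2,7), (8,11), (18,20).
Pick (0,1); next start ≥ 1 → (1,4); next start ≥ 4 → (8,11); next start ≥ 11 → (18,20).
Selected 4 appointments.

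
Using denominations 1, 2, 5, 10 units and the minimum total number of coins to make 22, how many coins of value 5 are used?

0

22 − 2×10→2 − 1×2→0
Count of 5: 0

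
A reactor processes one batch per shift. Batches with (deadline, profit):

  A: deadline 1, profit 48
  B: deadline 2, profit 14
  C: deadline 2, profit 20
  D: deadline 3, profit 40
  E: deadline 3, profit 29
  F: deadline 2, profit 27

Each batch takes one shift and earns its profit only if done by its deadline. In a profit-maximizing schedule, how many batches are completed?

3

By profit: A(d1,48), D(d3,40), E(d3,29), F(d2,27), C(d2,20), B(d2,14)
A→slot 1; D→slot 3; E→slot 2; F skipped; C skipped; B skipped.
3 of 6 scheduled.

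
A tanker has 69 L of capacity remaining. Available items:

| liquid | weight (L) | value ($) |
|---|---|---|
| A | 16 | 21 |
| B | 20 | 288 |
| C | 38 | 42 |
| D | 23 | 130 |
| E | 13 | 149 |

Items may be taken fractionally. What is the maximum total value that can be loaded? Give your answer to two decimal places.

584.06

Ratios (sorted): B 14.40, E 11.46, D 5.65, A 1.31, C 1.11
take B (20 @ 288); take E (13 @ 149); take D (23 @ 130); take 13/16 of A → 17.06. Capacity used 69/69.
Total value = 584.06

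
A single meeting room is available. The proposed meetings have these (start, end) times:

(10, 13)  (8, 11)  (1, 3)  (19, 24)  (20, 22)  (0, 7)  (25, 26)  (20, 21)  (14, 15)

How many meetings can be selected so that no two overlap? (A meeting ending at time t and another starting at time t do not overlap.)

Order by finish time; keep every interval that doesn't clash with the previous kept one.
By end time: (1,3), (0,7), (8,11), (10,13), (14,15), (20,21), (20,22), (19,24), (25,26).
Pick (1,3); next start ≥ 3 → (8,11); next start ≥ 11 → (14,15); next start ≥ 15 → (20,21); next start ≥ 21 → (25,26).
Selected 5 meetings.

5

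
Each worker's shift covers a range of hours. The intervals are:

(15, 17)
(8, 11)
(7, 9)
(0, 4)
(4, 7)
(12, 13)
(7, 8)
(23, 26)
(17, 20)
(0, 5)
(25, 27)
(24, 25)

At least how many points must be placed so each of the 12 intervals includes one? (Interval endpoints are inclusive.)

5

By right end: [0,4]  [0,5]  [4,7]  [7,8]  [7,9]  [8,11]  [12,13]  [15,17]  [17,20]  [24,25]  [23,26]  [25,27]
[0,4] uncovered → point at 4; [7,8] uncovered → point at 8; [12,13] uncovered → point at 13; [15,17] uncovered → point at 17; [24,25] uncovered → point at 25.
Points: 4, 8, 13, 17, 25 (5 total).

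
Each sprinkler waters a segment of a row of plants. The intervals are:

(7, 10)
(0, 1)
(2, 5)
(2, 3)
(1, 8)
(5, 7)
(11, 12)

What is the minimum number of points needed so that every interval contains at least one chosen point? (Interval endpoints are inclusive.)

Process intervals by earliest right end; each time one isn't hit yet, stab at its right endpoint.
Sorted: [0,1] [2,3] [2,5] [5,7] [1,8] [7,10] [11,12]
{[0,1]} hit by 1; {[2,3],[2,5]} hit by 3; {[5,7],[1,8],[7,10]} hit by 7; {[11,12]} hit by 12.
Points: 1, 3, 7, 12 (4 total).

4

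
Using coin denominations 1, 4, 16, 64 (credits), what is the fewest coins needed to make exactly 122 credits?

Use the largest denomination that fits, subtract, and repeat.
122 − 1×64→58 − 3×16→10 − 2×4→2 − 2×1→0
Total coins = 1 + 3 + 2 + 2 = 8

8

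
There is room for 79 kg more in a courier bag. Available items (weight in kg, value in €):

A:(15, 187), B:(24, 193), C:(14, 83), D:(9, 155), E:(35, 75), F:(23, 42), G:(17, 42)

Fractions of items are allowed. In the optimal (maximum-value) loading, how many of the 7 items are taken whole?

5

Sort by value per unit weight and fill in that order.
Ratios (sorted): D 17.22, A 12.47, B 8.04, C 5.93, G 2.47, E 2.14, F 1.83
take D (9 @ 155); take A (15 @ 187); take B (24 @ 193); take C (14 @ 83); take G (17 @ 42). Capacity used 79/79.
5 item(s) taken whole.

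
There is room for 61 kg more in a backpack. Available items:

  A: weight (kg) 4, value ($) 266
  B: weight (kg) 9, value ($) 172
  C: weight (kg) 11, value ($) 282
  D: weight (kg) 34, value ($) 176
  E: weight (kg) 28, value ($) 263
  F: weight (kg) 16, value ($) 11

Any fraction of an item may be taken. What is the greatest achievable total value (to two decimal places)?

1029.59

Sort by value per unit weight and fill in that order.
Ratios (sorted): A 66.50, C 25.64, B 19.11, E 9.39, D 5.18, F 0.69
take A (4 @ 266); take C (11 @ 282); take B (9 @ 172); take E (28 @ 263); take 9/34 of D → 46.59. Capacity used 61/61.
Total value = 1029.59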